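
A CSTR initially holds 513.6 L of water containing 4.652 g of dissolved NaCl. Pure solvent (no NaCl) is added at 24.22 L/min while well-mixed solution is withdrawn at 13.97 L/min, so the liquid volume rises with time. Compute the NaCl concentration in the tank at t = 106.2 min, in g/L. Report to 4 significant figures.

0.0006159 g/L

Let m(t) be the amount of NaCl. Volume: V(t) = V₀ + (Q_in − Q_out) t = 513.6 + 10.2500 t; V(106.2) = 1602.15 L.
No NaCl enters, so dm/dt = −Q_out · (m/V).
dm/m = −Q_out dt/(V₀ + 10.2500 t); integrating gives ln(m/m₀) = −(Q_out/(Q_in−Q_out)) ln(V/V₀).
m = m₀ (V₀/V)^(Q_out/(Q_in−Q_out)) = 4.652 × (513.6/1602.15)^(1.36293) = 0.986841 g.
C = m/V = 0.986841/1602.15 = 0.000615948 g/L.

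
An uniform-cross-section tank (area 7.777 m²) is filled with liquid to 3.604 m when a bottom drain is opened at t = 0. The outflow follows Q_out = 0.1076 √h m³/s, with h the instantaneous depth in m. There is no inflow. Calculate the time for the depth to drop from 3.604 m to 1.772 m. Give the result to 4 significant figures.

82.00 s

With no inflow, A dh/dt = −0.1076 √h.
∫ h^(−1/2) dh = −(0.1076/A) ∫ dt, giving 2√h = 2√h₀ − (0.1076/A) t.
t = 2A(√h₀ − √h)/0.1076 = 2·7.777·(√3.604 − √1.772)/0.1076
  = 15.5540 × (1.89842 − 1.33116) / 0.1076 = 81.9990 s.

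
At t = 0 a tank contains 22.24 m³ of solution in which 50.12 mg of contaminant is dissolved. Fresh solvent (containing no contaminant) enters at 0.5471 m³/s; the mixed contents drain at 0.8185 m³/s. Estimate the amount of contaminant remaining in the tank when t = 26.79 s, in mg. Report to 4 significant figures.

Let m(t) be the amount of contaminant. Volume: V(t) = V₀ + (Q_in − Q_out) t = 22.24 − 0.271400 t; V(26.79) = 14.9692 m³.
No contaminant enters, so dm/dt = −Q_out · (m/V).
Separate: dm/m = −Q_out dt/V(t) ⇒ ln(m/m₀) = −(Q_out/(Q_in−Q_out)) ln(V/V₀).
m = m₀ (V₀/V)^(Q_out/(Q_in−Q_out)) = 50.12 × (22.24/14.9692)^(-3.01584) = 15.1872 mg.

15.19 mg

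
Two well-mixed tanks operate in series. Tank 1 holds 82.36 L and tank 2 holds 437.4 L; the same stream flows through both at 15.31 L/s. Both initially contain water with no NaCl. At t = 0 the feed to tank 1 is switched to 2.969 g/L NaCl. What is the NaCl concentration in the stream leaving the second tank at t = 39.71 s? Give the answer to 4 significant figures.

2.058 g/L

Time constants: τᵢ = Vᵢ/Q for each well-mixed tank.
τ₁ = 82.36/15.31 = 5.37949 s; τ₂ = 437.4/15.31 = 28.5696 s.
Solving the cascade with C₁(0)=C₂(0)=0 gives C₂(t) = C_in[1 − (τ₁ e^(−t/τ₁) − τ₂ e^(−t/τ₂))/(τ₁ − τ₂)].
At t = 39.71: e^(−t/τ₁) = 0.000622517, e^(−t/τ₂) = 0.249090.
C₂ = 2.969·[1 − (5.37949·0.000622517 − 28.5696·0.249090)/(-23.1901)] = 2.969·0.693272 = 2.05832 g/L.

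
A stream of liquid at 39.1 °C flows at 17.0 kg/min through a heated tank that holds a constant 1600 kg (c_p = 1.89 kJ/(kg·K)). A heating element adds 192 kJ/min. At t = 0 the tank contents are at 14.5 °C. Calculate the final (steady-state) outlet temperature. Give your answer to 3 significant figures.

45.1 °C

Unsteady energy balance on the tank contents: M c_p dT/dt = ṁ c_p (T_in − T) + 192.
At steady state dT/dt = 0 ⇒ T_ss = T_in + Q̇/(ṁ c_p) = 39.1 + 192/(17.0·1.89) = 45.076 °C.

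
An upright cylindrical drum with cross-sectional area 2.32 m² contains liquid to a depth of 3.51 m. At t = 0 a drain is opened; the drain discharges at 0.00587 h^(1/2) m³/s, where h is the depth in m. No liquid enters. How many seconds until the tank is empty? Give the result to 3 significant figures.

With no inflow, A dh/dt = −0.00587 √h.
∫ h^(−1/2) dh = −(0.00587/A) ∫ dt, giving 2√h = 2√h₀ − (0.00587/A) t.
Set h = 0: 2√h₀ = (0.00587/A) t_empty ⇒ t_empty = 2A√h₀/0.00587.
t_empty = 2·2.32·√3.51/0.00587 = 4.6400·1.8735/0.00587 = 1480.9 s.

1480 s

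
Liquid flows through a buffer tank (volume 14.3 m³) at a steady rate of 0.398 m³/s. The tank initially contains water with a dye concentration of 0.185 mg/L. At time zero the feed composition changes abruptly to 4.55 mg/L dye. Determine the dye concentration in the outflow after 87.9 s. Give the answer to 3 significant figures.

Mass balance on the solute (V constant): V dC/dt = Q(C_in − C).
So dC/dt = (C_in − C)/τ with τ = V/Q = 14.3/0.398 = 35.930 s.
C approaches C_in exponentially: C(t) = C_in + (C₀ − C_in) e^(−t/τ).
C(87.9) = 4.55 + (0.185 − 4.55)·e^(−87.9/35.930) = 4.55 + (-4.3650)·0.086601 = 4.1720 mg/L.

4.17 mg/L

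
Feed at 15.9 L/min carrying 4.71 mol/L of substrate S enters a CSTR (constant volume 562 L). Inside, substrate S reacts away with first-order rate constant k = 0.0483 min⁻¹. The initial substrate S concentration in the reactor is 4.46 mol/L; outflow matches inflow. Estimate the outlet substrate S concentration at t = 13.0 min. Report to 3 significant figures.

Species balance: V dC/dt = Q C_in − Q C − k V C.
This is linear with rate a = Q/V + k = 0.076592 min⁻¹.
C_ss = Q C_in/(Q + kV) = 1.7398 mol/L; C(t) = C_ss + (C₀ − C_ss) e^(−a t).
C(13.0) = 1.7398 + (2.7202)·e^(−0.076592·13.0) = 1.7398 + (2.7202)·0.36947 = 2.7448 mol/L.

2.74 mol/L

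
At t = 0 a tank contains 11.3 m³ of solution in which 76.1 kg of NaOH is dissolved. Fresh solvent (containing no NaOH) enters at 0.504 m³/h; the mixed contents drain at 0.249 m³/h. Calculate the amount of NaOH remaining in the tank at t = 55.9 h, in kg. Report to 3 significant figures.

Total volume: dV/dt = Q_in − Q_out = 0.25500 m³/h, so V(t) = 11.3 + 0.25500 t and V(55.9) = 25.555 m³.
Species balance (pure solvent in): dm/dt = −Q_out · m/V(t).
dm/m = −Q_out dt/(V₀ + 0.25500 t); integrating gives ln(m/m₀) = −(Q_out/(Q_in−Q_out)) ln(V/V₀).
m = m₀ (V₀/V)^(Q_out/(Q_in−Q_out)) = 76.1 × (11.3/25.555)^(0.97647) = 34.303 kg.

34.3 kg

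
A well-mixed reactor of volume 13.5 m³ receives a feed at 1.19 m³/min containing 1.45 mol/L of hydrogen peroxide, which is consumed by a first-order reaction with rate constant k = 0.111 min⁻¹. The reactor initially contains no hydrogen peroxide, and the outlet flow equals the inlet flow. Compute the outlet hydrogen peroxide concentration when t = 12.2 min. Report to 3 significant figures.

Accumulation = in − out − consumed: V dC/dt = Q C_in − Q C − k V C.
This is linear with rate a = Q/V + k = 0.19915 min⁻¹.
C_ss = Q C_in/(Q + kV) = 0.64181 mol/L; C(t) = C_ss + (C₀ − C_ss) e^(−a t).
C(12.2) = 0.64181 + (-0.64181)·e^(−0.19915·12.2) = 0.64181 + (-0.64181)·0.088071 = 0.58528 mol/L.

0.585 mol/L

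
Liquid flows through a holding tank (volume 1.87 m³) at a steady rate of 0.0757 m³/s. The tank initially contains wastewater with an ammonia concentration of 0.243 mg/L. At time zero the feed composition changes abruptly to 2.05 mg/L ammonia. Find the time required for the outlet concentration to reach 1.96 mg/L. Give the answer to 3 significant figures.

Accumulation = in − out for the solute gives V dC/dt = Q(C_in − C), so τ = V/Q = 24.703 s.
C(t) = C_in + (C₀ − C_in) e^(−t/τ). Set C = 1.96 and solve for t:
e^(−t/τ) = (C − C_in)/(C₀ − C_in) = (1.96 − 2.05)/(0.243 − 2.05) = 0.049806
t = −τ ln(…) = 24.703 × 2.9996 = 74.099 s.

74.1 s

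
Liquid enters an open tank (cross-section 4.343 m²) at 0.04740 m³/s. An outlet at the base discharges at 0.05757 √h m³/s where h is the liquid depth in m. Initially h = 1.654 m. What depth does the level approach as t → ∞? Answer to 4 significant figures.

Volume balance on the tank: A dh/dt = Q_in − 0.05757 √h. At steady state dh/dt = 0:
Q_in = 0.05757 √h_ss ⇒ √h_ss = 0.04740/0.05757 = 0.823345.
h_ss = 0.823345² = 0.677898 m. (Since h₀ = 1.654 m > h_ss, the level will fall toward this value.)

0.6779 m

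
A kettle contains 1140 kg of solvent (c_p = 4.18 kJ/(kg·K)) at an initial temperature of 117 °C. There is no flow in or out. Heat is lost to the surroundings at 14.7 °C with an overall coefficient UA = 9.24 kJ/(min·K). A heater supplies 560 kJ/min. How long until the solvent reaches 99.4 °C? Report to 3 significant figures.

M c_p dT/dt = −UA(T − T_amb) + Q̇.
τ = M c_p/UA = 515.71 min; T_ss = T_amb + Q̇/UA = 14.7 + 560/9.24 = 75.306 °C.
T(t) = T_ss + (T₀ − T_ss)e^(−t/τ); set T = 99.4:
t = −τ ln[(T − T_ss)/(T₀ − T_ss)] = −515.71 · ln(0.57788) = 282.82 min.

283 min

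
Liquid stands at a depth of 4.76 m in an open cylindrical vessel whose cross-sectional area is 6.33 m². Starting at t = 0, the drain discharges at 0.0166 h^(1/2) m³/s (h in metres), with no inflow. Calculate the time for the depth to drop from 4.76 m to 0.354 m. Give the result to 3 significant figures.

1210 s

Mass balance (ρ constant): A dh/dt = −0.0166 √h.
Separate and integrate: 2(√h − √h₀) = −(0.0166/A) t.
t = 2A(√h₀ − √h)/0.0166 = 2·6.33·(√4.76 − √0.354)/0.0166
  = 12.660 × (2.1817 − 0.59498) / 0.0166 = 1210.1 s.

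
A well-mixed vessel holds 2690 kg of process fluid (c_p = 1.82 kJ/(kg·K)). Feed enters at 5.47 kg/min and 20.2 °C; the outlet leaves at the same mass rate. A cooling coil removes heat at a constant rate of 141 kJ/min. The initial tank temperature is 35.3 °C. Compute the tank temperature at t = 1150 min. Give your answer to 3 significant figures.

8.86 °C

Heat balance on the well-mixed liquid: M c_p dT/dt = ṁ c_p (T_in − T) − 141.
τ = M/ṁ = 491.77 min; T_ss = T_in − Q̇/(ṁ c_p) = 20.2 − 141/(5.47·1.82) = 6.0368 °C.
T approaches T_ss exponentially: T(t) = T_ss + (T₀ − T_ss) e^(−t/τ).
T(1150) = 6.0368 + (29.263)·e^(−1150/491.77) = 6.0368 + (29.263)·0.096475 = 8.8600 °C.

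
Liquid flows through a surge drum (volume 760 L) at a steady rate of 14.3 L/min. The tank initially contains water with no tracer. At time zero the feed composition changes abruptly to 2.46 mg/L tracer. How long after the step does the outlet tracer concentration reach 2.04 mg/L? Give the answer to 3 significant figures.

93.9 min

Species balance: V dC/dt = Q(C_in − C) ⇒ τ = V/Q = 53.147 min.
C(t) = C_in + (C₀ − C_in) e^(−t/τ). Set C = 2.04 and solve for t:
e^(−t/τ) = (C − C_in)/(C₀ − C_in) = (2.04 − 2.46)/(0 − 2.46) = 0.17073
t = −τ ln(…) = 53.147 × 1.7677 = 93.946 min.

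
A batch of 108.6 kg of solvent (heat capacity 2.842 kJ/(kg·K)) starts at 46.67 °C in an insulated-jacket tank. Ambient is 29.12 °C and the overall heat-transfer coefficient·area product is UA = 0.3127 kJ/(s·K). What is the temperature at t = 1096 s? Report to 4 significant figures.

34.90 °C

Heat balance on the well-mixed liquid: M c_p dT/dt = −UA(T − T_amb).
dT/dt = (T_ss − T)/τ with T_ss = T_amb = 29.1200 °C, τ = M c_p/UA = 108.6·2.842/0.3127 = 987.020 s.
T approaches T_ss exponentially: T(t) = T_ss + (T₀ − T_ss) e^(−t/τ).
T(1096) = 29.1200 + (17.5500)·0.329423 = 34.9014 °C.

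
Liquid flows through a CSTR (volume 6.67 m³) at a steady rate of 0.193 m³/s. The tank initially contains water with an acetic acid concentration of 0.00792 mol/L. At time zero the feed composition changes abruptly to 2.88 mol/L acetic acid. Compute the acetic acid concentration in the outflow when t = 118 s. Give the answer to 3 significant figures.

2.79 mol/L

Accumulation = in − out for the solute gives V dC/dt = Q(C_in − C).
Time constant τ = V/Q = 6.67/0.193 = 34.560 s.
C approaches C_in exponentially: C(t) = C_in + (C₀ − C_in) e^(−t/τ).
C(118) = 2.88 + (0.00792 − 2.88)·e^(−118/34.560) = 2.88 + (-2.8721)·0.032896 = 2.7855 mol/L.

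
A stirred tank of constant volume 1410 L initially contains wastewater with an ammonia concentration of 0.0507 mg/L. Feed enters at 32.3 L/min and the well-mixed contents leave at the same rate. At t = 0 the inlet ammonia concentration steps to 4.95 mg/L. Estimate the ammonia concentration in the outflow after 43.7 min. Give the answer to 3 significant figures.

Transient balance on the dissolved component: V dC/dt = Q(C_in − C).
So dC/dt = (C_in − C)/τ with τ = V/Q = 1410/32.3 = 43.653 min.
Solution: C(t) = C_in + (C₀ − C_in) e^(−t/τ).
C(43.7) = 4.95 + (0.0507 − 4.95)·e^(−43.7/43.653) = 4.95 + (-4.8993)·0.36749 = 3.1496 mg/L.

3.15 mg/L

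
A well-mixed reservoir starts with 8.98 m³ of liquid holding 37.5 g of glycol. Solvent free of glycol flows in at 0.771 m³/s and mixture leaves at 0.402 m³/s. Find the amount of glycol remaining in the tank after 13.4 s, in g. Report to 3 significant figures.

23.3 g

Let m(t) be the amount of glycol. Volume: V(t) = V₀ + (Q_in − Q_out) t = 8.98 + 0.36900 t; V(13.4) = 13.925 m³.
Species balance (pure solvent in): dm/dt = −Q_out · m/V(t).
dm/m = −Q_out dt/(V₀ + 0.36900 t); integrating gives ln(m/m₀) = −(Q_out/(Q_in−Q_out)) ln(V/V₀).
m = m₀ (V₀/V)^(Q_out/(Q_in−Q_out)) = 37.5 × (8.98/13.925)^(1.0894) = 23.253 g.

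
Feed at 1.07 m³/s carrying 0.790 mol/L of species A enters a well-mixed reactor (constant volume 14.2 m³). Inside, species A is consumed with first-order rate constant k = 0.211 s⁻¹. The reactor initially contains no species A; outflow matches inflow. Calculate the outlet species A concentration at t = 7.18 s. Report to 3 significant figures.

V dC/dt = Q(C_in − C) − k V C.
This is linear with rate a = Q/V + k = 0.28635 s⁻¹.
C_ss = Q C_in/(Q + kV) = 0.20788 mol/L; C(t) = C_ss + (C₀ − C_ss) e^(−a t).
C(7.18) = 0.20788 + (-0.20788)·e^(−0.28635·7.18) = 0.20788 + (-0.20788)·0.12796 = 0.18128 mol/L.

0.181 mol/L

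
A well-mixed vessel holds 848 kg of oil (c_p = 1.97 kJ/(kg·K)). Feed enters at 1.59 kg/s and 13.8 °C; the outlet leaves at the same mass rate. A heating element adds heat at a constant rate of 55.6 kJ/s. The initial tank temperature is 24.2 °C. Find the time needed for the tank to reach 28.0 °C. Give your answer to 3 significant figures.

388 s

First-law balance (no shaft work): M c_p dT/dt = ṁ c_p (T_in − T) + 55.6.
τ = M/ṁ = 533.33 s; T_ss = T_in + Q̇/(ṁ c_p) = 31.551 °C.
T(t) = T_ss + (T₀ − T_ss) e^(−t/τ). Set T = 28.0:
e^(−t/τ) = (28.0 − 31.551)/(24.2 − 31.551) = 0.48303
t = −533.33 · ln(0.48303) = 388.09 s.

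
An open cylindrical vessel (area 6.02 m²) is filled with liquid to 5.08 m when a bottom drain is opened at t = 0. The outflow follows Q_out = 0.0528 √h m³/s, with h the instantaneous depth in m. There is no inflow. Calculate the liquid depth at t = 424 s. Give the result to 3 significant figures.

0.156 m

A dh/dt = −Q_out = −0.0528 √h.
Separate and integrate: 2(√h − √h₀) = −(0.0528/A) t.
√h = √5.08 − 0.0528·424/(2·6.02) = 2.2539 − 1.8594 = 0.39448.
h = 0.39448² = 0.15562 m.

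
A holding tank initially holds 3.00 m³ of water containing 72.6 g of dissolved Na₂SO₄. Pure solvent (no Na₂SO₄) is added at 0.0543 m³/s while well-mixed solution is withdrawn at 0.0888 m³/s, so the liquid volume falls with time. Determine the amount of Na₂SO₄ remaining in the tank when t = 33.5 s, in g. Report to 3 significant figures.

20.8 g

Total volume: dV/dt = Q_in − Q_out = -0.034500 m³/s, so V(t) = 3.00 − 0.034500 t and V(33.5) = 1.8442 m³.
Solute balance: dm/dt = 0 − Q_out C = −Q_out m/V(t).
dm/m = −Q_out dt/(V₀ − 0.034500 t); integrating gives ln(m/m₀) = −(Q_out/(Q_in−Q_out)) ln(V/V₀).
m = m₀ (V₀/V)^(Q_out/(Q_in−Q_out)) = 72.6 × (3.00/1.8442)^(-2.5739) = 20.752 g.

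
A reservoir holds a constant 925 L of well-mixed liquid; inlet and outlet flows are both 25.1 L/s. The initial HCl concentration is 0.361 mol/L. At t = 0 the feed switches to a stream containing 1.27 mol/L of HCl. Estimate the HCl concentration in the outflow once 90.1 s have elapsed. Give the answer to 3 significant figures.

1.19 mol/L

Mass balance on the solute (V constant): V dC/dt = Q(C_in − C).
Rewrite as dC/dt + C/τ = C_in/τ, τ = V/Q = 36.853 s.
This is linear first-order; C(t) = C_in + (C₀ − C_in) e^(−t/τ).
C(90.1) = 1.27 + (0.361 − 1.27)·e^(−90.1/36.853) = 1.27 + (-0.90900)·0.086737 = 1.1912 mol/L.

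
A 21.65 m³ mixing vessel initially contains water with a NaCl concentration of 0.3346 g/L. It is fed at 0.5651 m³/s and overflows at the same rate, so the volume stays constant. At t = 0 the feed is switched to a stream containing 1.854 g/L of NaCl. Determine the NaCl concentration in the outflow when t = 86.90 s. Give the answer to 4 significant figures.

1.697 g/L

Unsteady species balance (constant V, well mixed): V dC/dt = Q(C_in − C).
Rewrite as dC/dt + C/τ = C_in/τ, τ = V/Q = 38.3118 s.
C approaches C_in exponentially: C(t) = C_in + (C₀ − C_in) e^(−t/τ).
C(86.90) = 1.854 + (0.3346 − 1.854)·e^(−86.90/38.3118) = 1.854 + (-1.51940)·0.103495 = 1.69675 g/L.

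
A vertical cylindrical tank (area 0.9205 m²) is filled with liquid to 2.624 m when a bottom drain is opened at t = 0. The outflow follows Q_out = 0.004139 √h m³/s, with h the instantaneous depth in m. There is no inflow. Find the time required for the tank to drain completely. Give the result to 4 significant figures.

With no inflow, A dh/dt = −0.004139 √h.
Separate and integrate: 2(√h − √h₀) = −(0.004139/A) t.
Tank is empty when √h = 0: t_empty = 2A√h₀/0.004139.
t_empty = 2·0.9205·√2.624/0.004139 = 1.84100·1.61988/0.004139 = 720.510 s.

720.5 s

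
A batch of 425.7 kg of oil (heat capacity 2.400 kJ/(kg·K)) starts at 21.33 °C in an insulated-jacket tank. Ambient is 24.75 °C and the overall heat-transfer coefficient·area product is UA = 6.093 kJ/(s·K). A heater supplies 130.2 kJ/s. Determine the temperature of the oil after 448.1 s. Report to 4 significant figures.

Unsteady energy balance on the tank contents: M c_p dT/dt = −UA(T − T_amb) + Q̇.
dT/dt = (T_ss − T)/τ with T_ss = T_amb + Q̇/UA = 24.75 + 130.2/6.093 = 46.1188 °C, τ = M c_p/UA = 425.7·2.400/6.093 = 167.681 s.
This is linear first-order; T(t) = T_ss + (T₀ − T_ss) e^(−t/τ).
T(448.1) = 46.1188 + (-24.7888)·0.0690906 = 44.4061 °C.

44.41 °C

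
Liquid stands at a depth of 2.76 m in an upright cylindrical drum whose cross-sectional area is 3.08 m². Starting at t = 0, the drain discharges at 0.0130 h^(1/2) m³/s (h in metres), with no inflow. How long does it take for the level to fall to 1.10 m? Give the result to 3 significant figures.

290 s

Volume balance on the tank: A dh/dt = −0.0130 √h.
∫ h^(−1/2) dh = −(0.0130/A) ∫ dt, giving 2√h = 2√h₀ − (0.0130/A) t.
t = 2A(√h₀ − √h)/0.0130 = 2·3.08·(√2.76 − √1.10)/0.0130
  = 6.1600 × (1.6613 − 1.0488) / 0.0130 = 290.24 s.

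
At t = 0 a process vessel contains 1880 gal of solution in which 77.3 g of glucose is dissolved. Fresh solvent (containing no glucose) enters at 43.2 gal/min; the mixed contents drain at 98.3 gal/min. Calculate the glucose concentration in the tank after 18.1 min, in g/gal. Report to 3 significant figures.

0.0227 g/gal

Total volume: dV/dt = Q_in − Q_out = -55.100 gal/min, so V(t) = 1880 − 55.100 t and V(18.1) = 882.69 gal.
No glucose enters, so dm/dt = −Q_out · (m/V).
Separate: dm/m = −Q_out dt/V(t) ⇒ ln(m/m₀) = −(Q_out/(Q_in−Q_out)) ln(V/V₀).
m = m₀ (V₀/V)^(Q_out/(Q_in−Q_out)) = 77.3 × (1880/882.69)^(-1.7840) = 20.063 g.
C = m/V = 20.063/882.69 = 0.022729 g/gal.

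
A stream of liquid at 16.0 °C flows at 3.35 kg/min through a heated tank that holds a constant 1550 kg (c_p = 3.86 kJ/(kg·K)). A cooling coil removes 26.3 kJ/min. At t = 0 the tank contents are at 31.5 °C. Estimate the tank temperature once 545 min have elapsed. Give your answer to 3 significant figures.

19.4 °C

M c_p dT/dt = ṁ c_p (T_in − T) − Q̇.
Rearrange: dT/dt = (T_ss − T)/τ with τ = M/ṁ = 462.69 min and T_ss = T_in − Q̇/(ṁ c_p) = 13.966 °C.
T approaches T_ss exponentially: T(t) = T_ss + (T₀ − T_ss) e^(−t/τ).
T(545) = 13.966 + (17.534)·e^(−545/462.69) = 13.966 + (17.534)·0.30792 = 19.365 °C.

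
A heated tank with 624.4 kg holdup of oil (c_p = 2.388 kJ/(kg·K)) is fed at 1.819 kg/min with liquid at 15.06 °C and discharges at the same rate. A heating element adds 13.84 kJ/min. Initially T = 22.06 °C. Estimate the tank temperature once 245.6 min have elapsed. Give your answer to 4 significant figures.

20.11 °C

M c_p dT/dt = ṁ c_p (T_in − T) + Q̇.
Rearrange: dT/dt = (T_ss − T)/τ with τ = M/ṁ = 343.266 min and T_ss = T_in + Q̇/(ṁ c_p) = 18.2462 °C.
Solution: T(t) = T_ss + (T₀ − T_ss) e^(−t/τ).
T(245.6) = 18.2462 + (3.81383)·e^(−245.6/343.266) = 18.2462 + (3.81383)·0.488957 = 20.1110 °C.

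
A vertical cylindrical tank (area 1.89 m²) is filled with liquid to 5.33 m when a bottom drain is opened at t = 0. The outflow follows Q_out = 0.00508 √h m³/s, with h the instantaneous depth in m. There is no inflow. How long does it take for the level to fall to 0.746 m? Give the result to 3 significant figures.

Accumulation of liquid (constant cross-section A): A dh/dt = −0.00508 √h.
This is separable: 2 d(√h)/dt = −0.00508/A, so √h = √h₀ − (0.00508/(2A)) t.
t = 2A(√h₀ − √h)/0.00508 = 2·1.89·(√5.33 − √0.746)/0.00508
  = 3.7800 × (2.3087 − 0.86371) / 0.00508 = 1075.2 s.

1080 s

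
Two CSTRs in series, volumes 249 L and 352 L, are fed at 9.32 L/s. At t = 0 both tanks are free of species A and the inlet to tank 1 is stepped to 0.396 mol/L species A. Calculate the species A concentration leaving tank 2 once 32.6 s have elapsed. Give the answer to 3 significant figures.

Time constants: τᵢ = Vᵢ/Q for each well-mixed tank.
τ₁ = 249/9.32 = 26.717 s; τ₂ = 352/9.32 = 37.768 s.
Tank 1: C₁ = C_in(1 − e^(−t/τ₁)). Tank 2 (τ₁ ≠ τ₂): C₂ = C_in[1 − (τ₁ e^(−t/τ₁) − τ₂ e^(−t/τ₂))/(τ₁ − τ₂)].
At t = 32.6: e^(−t/τ₁) = 0.29517, e^(−t/τ₂) = 0.42183.
C₂ = 0.396·[1 − (26.717·0.29517 − 37.768·0.42183)/(-11.052)] = 0.396·0.27198 = 0.10770 mol/L.

0.108 mol/L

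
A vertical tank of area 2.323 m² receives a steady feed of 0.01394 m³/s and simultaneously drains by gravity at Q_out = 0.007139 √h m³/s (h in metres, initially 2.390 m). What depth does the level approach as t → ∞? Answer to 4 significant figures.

A dh/dt = Q_in − 0.007139 √h. Steady state requires inflow = outflow:
Q_in = 0.007139 √h_ss ⇒ √h_ss = 0.01394/0.007139 = 1.95265.
h_ss = 1.95265² = 3.81286 m. (Since h₀ = 2.390 m < h_ss, the level will rise toward this value.)

3.813 m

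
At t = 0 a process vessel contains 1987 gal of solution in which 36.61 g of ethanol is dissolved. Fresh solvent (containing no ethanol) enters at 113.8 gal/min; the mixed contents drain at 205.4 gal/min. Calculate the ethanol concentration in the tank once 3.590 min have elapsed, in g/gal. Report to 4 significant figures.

Let m(t) be the amount of ethanol. Volume: V(t) = V₀ + (Q_in − Q_out) t = 1987 − 91.6000 t; V(3.590) = 1658.16 gal.
Solute balance: dm/dt = 0 − Q_out C = −Q_out m/V(t).
dm/m = −Q_out dt/(V₀ − 91.6000 t); integrating gives ln(m/m₀) = −(Q_out/(Q_in−Q_out)) ln(V/V₀).
m = m₀ (V₀/V)^(Q_out/(Q_in−Q_out)) = 36.61 × (1987/1658.16)^(-2.24236) = 24.4013 g.
C = m/V = 24.4013/1658.16 = 0.0147159 g/gal.

0.01472 g/gal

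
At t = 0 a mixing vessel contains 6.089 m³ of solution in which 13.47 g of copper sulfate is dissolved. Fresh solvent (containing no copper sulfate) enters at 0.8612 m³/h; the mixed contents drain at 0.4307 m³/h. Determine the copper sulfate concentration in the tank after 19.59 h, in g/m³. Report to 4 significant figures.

Let m(t) be the amount of copper sulfate. Volume: V(t) = V₀ + (Q_in − Q_out) t = 6.089 + 0.430500 t; V(19.59) = 14.5225 m³.
No copper sulfate enters, so dm/dt = −Q_out · (m/V).
dm/m = −Q_out dt/(V₀ + 0.430500 t); integrating gives ln(m/m₀) = −(Q_out/(Q_in−Q_out)) ln(V/V₀).
m = m₀ (V₀/V)^(Q_out/(Q_in−Q_out)) = 13.47 × (6.089/14.5225)^(1.00046) = 5.64543 g.
C = m/V = 5.64543/14.5225 = 0.388737 g/m³.

0.3887 g/m³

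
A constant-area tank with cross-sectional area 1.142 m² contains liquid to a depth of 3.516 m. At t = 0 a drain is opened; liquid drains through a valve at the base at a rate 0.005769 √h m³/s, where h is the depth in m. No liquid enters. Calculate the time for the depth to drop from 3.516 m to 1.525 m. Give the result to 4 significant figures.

253.5 s

Unsteady balance on liquid volume: A dh/dt = −0.005769 √h.
Separate and integrate: 2(√h − √h₀) = −(0.005769/A) t.
t = 2A(√h₀ − √h)/0.005769 = 2·1.142·(√3.516 − √1.525)/0.005769
  = 2.28400 × (1.87510 − 1.23491) / 0.005769 = 253.458 s.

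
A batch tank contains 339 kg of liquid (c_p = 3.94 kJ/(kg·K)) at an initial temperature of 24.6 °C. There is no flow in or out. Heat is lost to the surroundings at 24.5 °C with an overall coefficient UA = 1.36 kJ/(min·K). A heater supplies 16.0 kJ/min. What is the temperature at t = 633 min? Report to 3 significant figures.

30.1 °C

M c_p dT/dt = −UA(T − T_amb) + Q̇.
dT/dt = (T_ss − T)/τ with T_ss = T_amb + Q̇/UA = 24.5 + 16.0/1.36 = 36.265 °C, τ = M c_p/UA = 339·3.94/1.36 = 982.10 min.
Integrating: T(t) = T_ss + (T₀ − T_ss) e^(−t/τ).
T(633) = 36.265 + (-11.665)·0.52491 = 30.142 °C.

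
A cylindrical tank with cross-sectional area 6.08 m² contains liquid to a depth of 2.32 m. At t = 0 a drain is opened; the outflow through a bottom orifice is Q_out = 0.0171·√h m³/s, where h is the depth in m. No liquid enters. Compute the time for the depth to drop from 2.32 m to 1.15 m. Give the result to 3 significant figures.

321 s

A dh/dt = −Q_out = −0.0171 √h.
This is separable: 2 d(√h)/dt = −0.0171/A, so √h = √h₀ − (0.0171/(2A)) t.
t = 2A(√h₀ − √h)/0.0171 = 2·6.08·(√2.32 − √1.15)/0.0171
  = 12.160 × (1.5232 − 1.0724) / 0.0171 = 320.55 s.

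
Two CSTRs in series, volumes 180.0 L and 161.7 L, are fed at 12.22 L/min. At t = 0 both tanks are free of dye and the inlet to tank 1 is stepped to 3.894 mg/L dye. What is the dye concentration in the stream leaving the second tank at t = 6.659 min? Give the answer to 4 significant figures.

Each tank obeys Vᵢ dCᵢ/dt = Q(Cᵢ₋₁ − Cᵢ), so τᵢ = Vᵢ/Q.
τ₁ = 180.0/12.22 = 14.7300 min; τ₂ = 161.7/12.22 = 13.2324 min.
Solving the cascade with C₁(0)=C₂(0)=0 gives C₂(t) = C_in[1 − (τ₁ e^(−t/τ₁) − τ₂ e^(−t/τ₂))/(τ₁ − τ₂)].
At t = 6.659: e^(−t/τ₁) = 0.636308, e^(−t/τ₂) = 0.604572.
C₂ = 3.894·[1 − (14.7300·0.636308 − 13.2324·0.604572)/(1.49755)] = 3.894·0.0832692 = 0.324250 mg/L.

0.3243 mg/L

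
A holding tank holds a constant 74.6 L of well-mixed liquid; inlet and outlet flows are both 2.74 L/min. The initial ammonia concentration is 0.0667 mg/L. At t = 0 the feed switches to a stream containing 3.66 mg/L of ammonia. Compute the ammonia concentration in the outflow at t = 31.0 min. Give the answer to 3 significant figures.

Mass balance on the solute (V constant): V dC/dt = Q(C_in − C).
So dC/dt = (C_in − C)/τ with τ = V/Q = 74.6/2.74 = 27.226 min.
Integrating: C(t) = C_in + (C₀ − C_in) e^(−t/τ).
C(31.0) = 3.66 + (0.0667 − 3.66)·e^(−31.0/27.226) = 3.66 + (-3.5933)·0.32027 = 2.5092 mg/L.

2.51 mg/L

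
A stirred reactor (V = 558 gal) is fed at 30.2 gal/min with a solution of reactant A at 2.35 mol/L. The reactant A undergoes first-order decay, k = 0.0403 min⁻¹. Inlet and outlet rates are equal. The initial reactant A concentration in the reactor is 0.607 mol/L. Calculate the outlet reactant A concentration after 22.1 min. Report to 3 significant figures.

1.26 mol/L

V dC/dt = Q(C_in − C) − k V C.
dC/dt = (Q/V) C_in − (Q/V + k) C; effective rate a = Q/V + k = 0.054122 + 0.0403 = 0.094422 min⁻¹.
C_ss = Q C_in/(Q + kV) = 1.3470 mol/L; C(t) = C_ss + (C₀ − C_ss) e^(−a t).
C(22.1) = 1.3470 + (-0.74000)·e^(−0.094422·22.1) = 1.3470 + (-0.74000)·0.12409 = 1.2552 mol/L.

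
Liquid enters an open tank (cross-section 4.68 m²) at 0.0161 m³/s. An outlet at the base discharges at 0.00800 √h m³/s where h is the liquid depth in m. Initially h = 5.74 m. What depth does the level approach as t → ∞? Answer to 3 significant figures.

Volume balance on the tank: A dh/dt = Q_in − 0.00800 √h. At steady state dh/dt = 0:
Q_in = 0.00800 √h_ss ⇒ √h_ss = 0.0161/0.00800 = 2.0125.
h_ss = 2.0125² = 4.0502 m. (Since h₀ = 5.74 m > h_ss, the level will fall toward this value.)

4.05 m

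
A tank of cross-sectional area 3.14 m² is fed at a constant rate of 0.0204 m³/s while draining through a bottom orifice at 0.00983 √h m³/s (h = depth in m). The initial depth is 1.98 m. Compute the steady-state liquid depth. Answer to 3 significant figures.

4.31 m

Volume balance on the tank: A dh/dt = Q_in − 0.00983 √h. At steady state dh/dt = 0:
Q_in = 0.00983 √h_ss ⇒ √h_ss = 0.0204/0.00983 = 2.0753.
h_ss = 2.0753² = 4.3068 m. (Since h₀ = 1.98 m < h_ss, the level will rise toward this value.)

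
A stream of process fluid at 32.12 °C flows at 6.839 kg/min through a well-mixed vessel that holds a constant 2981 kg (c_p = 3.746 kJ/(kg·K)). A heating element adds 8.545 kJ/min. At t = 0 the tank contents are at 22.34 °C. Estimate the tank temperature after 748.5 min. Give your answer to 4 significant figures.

30.64 °C

M c_p dT/dt = ṁ c_p (T_in − T) + Q̇.
Rearrange: dT/dt = (T_ss − T)/τ with τ = M/ṁ = 435.882 min and T_ss = T_in + Q̇/(ṁ c_p) = 32.4535 °C.
This is linear first-order; T(t) = T_ss + (T₀ − T_ss) e^(−t/τ).
T(748.5) = 32.4535 + (-10.1135)·e^(−748.5/435.882) = 32.4535 + (-10.1135)·0.179567 = 30.6375 °C.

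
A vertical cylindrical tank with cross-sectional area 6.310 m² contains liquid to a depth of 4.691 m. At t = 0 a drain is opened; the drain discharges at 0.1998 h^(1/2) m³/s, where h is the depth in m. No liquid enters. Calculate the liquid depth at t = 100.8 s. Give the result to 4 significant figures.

With no inflow, A dh/dt = −0.1998 √h.
∫ h^(−1/2) dh = −(0.1998/A) ∫ dt, giving 2√h = 2√h₀ − (0.1998/A) t.
√h = √4.691 − 0.1998·100.8/(2·6.310) = 2.16587 − 1.59587 = 0.570005.
h = 0.570005² = 0.324905 m.

0.3249 m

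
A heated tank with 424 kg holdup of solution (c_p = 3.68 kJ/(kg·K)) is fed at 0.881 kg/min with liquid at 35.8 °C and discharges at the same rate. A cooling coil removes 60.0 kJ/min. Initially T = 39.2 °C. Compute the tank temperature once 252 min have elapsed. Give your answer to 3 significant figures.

30.3 °C

Energy balance: M c_p dT/dt = ṁ c_p (T_in − T) − 60.0.
Rearrange: dT/dt = (T_ss − T)/τ with τ = M/ṁ = 481.27 min and T_ss = T_in − Q̇/(ṁ c_p) = 17.293 °C.
T approaches T_ss exponentially: T(t) = T_ss + (T₀ − T_ss) e^(−t/τ).
T(252) = 17.293 + (21.907)·e^(−252/481.27) = 17.293 + (21.907)·0.59238 = 30.270 °C.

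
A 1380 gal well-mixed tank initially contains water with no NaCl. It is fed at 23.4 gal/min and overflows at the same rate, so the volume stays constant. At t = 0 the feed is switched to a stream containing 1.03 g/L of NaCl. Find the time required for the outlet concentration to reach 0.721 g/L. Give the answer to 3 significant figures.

71.0 min

Species balance on the tank: V dC/dt = Q(C_in − C), so τ = V/Q = 58.974 min.
C(t) = C_in + (C₀ − C_in) e^(−t/τ). Set C = 0.721 and solve for t:
e^(−t/τ) = (C − C_in)/(C₀ − C_in) = (0.721 − 1.03)/(0 − 1.03) = 0.30000
t = −τ ln(…) = 58.974 × 1.2040 = 71.004 min.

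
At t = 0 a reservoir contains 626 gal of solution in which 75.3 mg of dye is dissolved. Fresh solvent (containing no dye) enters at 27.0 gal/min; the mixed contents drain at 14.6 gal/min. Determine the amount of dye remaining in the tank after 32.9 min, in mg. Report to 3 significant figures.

41.7 mg

Let m(t) be the amount of dye. Volume: V(t) = V₀ + (Q_in − Q_out) t = 626 + 12.400 t; V(32.9) = 1034.0 gal.
Species balance (pure solvent in): dm/dt = −Q_out · m/V(t).
Separate: dm/m = −Q_out dt/V(t) ⇒ ln(m/m₀) = −(Q_out/(Q_in−Q_out)) ln(V/V₀).
m = m₀ (V₀/V)^(Q_out/(Q_in−Q_out)) = 75.3 × (626/1034.0)^(1.1774) = 41.706 mg.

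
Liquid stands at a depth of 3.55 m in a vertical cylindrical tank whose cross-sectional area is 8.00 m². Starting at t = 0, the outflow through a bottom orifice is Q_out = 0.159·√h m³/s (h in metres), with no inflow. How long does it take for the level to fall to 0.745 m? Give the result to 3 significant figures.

With no inflow, A dh/dt = −0.159 √h.
This is separable: 2 d(√h)/dt = −0.159/A, so √h = √h₀ − (0.159/(2A)) t.
t = 2A(√h₀ − √h)/0.159 = 2·8.00·(√3.55 − √0.745)/0.159
  = 16.000 × (1.8841 − 0.86313) / 0.159 = 102.74 s.

103 s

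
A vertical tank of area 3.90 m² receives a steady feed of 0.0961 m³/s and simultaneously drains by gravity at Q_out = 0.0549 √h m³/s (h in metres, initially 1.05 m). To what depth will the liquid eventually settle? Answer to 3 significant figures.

A dh/dt = Q_in − 0.0549 √h. Steady state requires inflow = outflow:
Q_in = 0.0549 √h_ss ⇒ √h_ss = 0.0961/0.0549 = 1.7505.
h_ss = 1.7505² = 3.0641 m. (Since h₀ = 1.05 m < h_ss, the level will rise toward this value.)

3.06 m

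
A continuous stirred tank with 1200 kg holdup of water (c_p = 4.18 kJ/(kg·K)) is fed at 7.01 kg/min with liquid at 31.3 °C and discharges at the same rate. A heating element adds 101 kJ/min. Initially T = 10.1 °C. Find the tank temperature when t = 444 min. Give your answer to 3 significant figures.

Energy balance: M c_p dT/dt = ṁ c_p (T_in − T) + 101.
τ = M/ṁ = 171.18 min; T_ss = T_in + Q̇/(ṁ c_p) = 31.3 + 101/(7.01·4.18) = 34.747 °C.
Solution: T(t) = T_ss + (T₀ − T_ss) e^(−t/τ).
T(444) = 34.747 + (-24.647)·e^(−444/171.18) = 34.747 + (-24.647)·0.074743 = 32.905 °C.

32.9 °C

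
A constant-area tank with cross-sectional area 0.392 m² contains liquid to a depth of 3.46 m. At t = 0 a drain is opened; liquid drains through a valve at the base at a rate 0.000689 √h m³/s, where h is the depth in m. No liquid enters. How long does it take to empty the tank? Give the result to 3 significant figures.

2120 s

With no inflow, A dh/dt = −0.000689 √h.
Separate and integrate: 2(√h − √h₀) = −(0.000689/A) t.
Tank is empty when √h = 0: t_empty = 2A√h₀/0.000689.
t_empty = 2·0.392·√3.46/0.000689 = 0.78400·1.8601/0.000689 = 2116.6 s.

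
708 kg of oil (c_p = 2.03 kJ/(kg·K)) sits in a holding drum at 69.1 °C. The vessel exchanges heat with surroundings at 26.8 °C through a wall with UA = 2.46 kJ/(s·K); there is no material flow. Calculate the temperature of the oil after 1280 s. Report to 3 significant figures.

31.5 °C

Unsteady energy balance on the tank contents: M c_p dT/dt = −UA(T − T_amb).
dT/dt = (T_ss − T)/τ with T_ss = T_amb = 26.800 °C, τ = M c_p/UA = 708·2.03/2.46 = 584.24 s.
This is linear first-order; T(t) = T_ss + (T₀ − T_ss) e^(−t/τ).
T(1280) = 26.800 + (42.300)·0.11182 = 31.530 °C.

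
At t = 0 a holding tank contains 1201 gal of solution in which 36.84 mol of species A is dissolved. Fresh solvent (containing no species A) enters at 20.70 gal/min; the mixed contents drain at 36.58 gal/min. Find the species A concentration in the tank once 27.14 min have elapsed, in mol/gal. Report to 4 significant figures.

Total volume: dV/dt = Q_in − Q_out = -15.8800 gal/min, so V(t) = 1201 − 15.8800 t and V(27.14) = 770.017 gal.
Solute balance: dm/dt = 0 − Q_out C = −Q_out m/V(t).
dm/m = −Q_out dt/(V₀ − 15.8800 t); integrating gives ln(m/m₀) = −(Q_out/(Q_in−Q_out)) ln(V/V₀).
m = m₀ (V₀/V)^(Q_out/(Q_in−Q_out)) = 36.84 × (1201/770.017)^(-2.30353) = 13.2325 mol.
C = m/V = 13.2325/770.017 = 0.0171846 mol/gal.

0.01718 mol/gal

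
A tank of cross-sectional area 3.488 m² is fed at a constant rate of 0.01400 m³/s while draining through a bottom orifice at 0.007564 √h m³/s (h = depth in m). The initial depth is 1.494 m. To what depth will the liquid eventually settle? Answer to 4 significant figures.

3.426 m

A dh/dt = Q_in − 0.007564 √h. Steady state requires inflow = outflow:
Q_in = 0.007564 √h_ss ⇒ √h_ss = 0.01400/0.007564 = 1.85087.
h_ss = 1.85087² = 3.42573 m. (Since h₀ = 1.494 m < h_ss, the level will rise toward this value.)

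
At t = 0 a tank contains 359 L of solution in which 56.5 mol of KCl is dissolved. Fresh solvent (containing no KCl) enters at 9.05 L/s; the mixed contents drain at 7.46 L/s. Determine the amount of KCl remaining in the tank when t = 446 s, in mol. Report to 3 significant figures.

Total volume: dV/dt = Q_in − Q_out = 1.5900 L/s, so V(t) = 359 + 1.5900 t and V(446) = 1068.1 L.
No KCl enters, so dm/dt = −Q_out · (m/V).
Separate: dm/m = −Q_out dt/V(t) ⇒ ln(m/m₀) = −(Q_out/(Q_in−Q_out)) ln(V/V₀).
m = m₀ (V₀/V)^(Q_out/(Q_in−Q_out)) = 56.5 × (359/1068.1)^(4.6918) = 0.33909 mol.

0.339 mol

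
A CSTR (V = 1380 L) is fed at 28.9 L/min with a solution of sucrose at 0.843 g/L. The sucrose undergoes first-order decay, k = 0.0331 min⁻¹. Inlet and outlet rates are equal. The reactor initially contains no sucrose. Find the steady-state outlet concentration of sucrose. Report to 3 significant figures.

0.327 g/L

Accumulation = in − out − consumed: V dC/dt = Q C_in − Q C − k V C.
At steady state: 0 = Q C_in − (Q + kV) C_ss, so C_ss = Q C_in/(Q + kV).
C_ss = 28.9·0.843/(28.9 + 0.0331·1380) = 24.363/74.578 = 0.32667 g/L.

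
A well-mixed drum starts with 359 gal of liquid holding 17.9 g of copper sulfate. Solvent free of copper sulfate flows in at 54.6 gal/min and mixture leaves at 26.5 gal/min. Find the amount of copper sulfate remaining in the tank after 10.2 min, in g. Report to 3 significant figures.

Total volume: dV/dt = Q_in − Q_out = 28.100 gal/min, so V(t) = 359 + 28.100 t and V(10.2) = 645.62 gal.
No copper sulfate enters, so dm/dt = −Q_out · (m/V).
Separate: dm/m = −Q_out dt/V(t) ⇒ ln(m/m₀) = −(Q_out/(Q_in−Q_out)) ln(V/V₀).
m = m₀ (V₀/V)^(Q_out/(Q_in−Q_out)) = 17.9 × (359/645.62)^(0.94306) = 10.292 g.

10.3 g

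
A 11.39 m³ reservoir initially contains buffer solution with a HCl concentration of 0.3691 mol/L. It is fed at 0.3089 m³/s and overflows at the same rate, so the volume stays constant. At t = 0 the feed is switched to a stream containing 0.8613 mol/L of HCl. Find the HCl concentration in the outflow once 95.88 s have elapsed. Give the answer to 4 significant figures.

0.8248 mol/L

Mass balance on the solute (V constant): V dC/dt = Q(C_in − C).
So dC/dt = (C_in − C)/τ with τ = V/Q = 11.39/0.3089 = 36.8728 s.
C approaches C_in exponentially: C(t) = C_in + (C₀ − C_in) e^(−t/τ).
C(95.88) = 0.8613 + (0.3691 − 0.8613)·e^(−95.88/36.8728) = 0.8613 + (-0.492200)·0.0742519 = 0.824753 mol/L.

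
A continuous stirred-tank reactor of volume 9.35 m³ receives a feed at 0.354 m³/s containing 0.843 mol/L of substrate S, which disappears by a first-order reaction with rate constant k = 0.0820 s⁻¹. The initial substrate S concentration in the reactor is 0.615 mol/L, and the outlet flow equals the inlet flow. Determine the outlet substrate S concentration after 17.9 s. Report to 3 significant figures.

Accumulation = in − out − consumed: V dC/dt = Q C_in − Q C − k V C.
dC/dt = (Q/V) C_in − (Q/V + k) C; effective rate a = Q/V + k = 0.037861 + 0.0820 = 0.11986 s⁻¹.
C_ss = Q C_in/(Q + kV) = 0.26628 mol/L; C(t) = C_ss + (C₀ − C_ss) e^(−a t).
C(17.9) = 0.26628 + (0.34872)·e^(−0.11986·17.9) = 0.26628 + (0.34872)·0.11701 = 0.30708 mol/L.

0.307 mol/L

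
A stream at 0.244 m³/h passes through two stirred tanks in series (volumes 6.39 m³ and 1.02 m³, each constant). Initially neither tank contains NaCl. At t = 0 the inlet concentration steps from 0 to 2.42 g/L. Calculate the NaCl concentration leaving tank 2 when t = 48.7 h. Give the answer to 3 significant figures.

Time constants: τᵢ = Vᵢ/Q for each well-mixed tank.
τ₁ = 6.39/0.244 = 26.189 h; τ₂ = 1.02/0.244 = 4.1803 h.
Tank 1: C₁ = C_in(1 − e^(−t/τ₁)). Tank 2 (τ₁ ≠ τ₂): C₂ = C_in[1 − (τ₁ e^(−t/τ₁) − τ₂ e^(−t/τ₂))/(τ₁ − τ₂)].
At t = 48.7: e^(−t/τ₁) = 0.15574, e^(−t/τ₂) = 8.7208e-06.
C₂ = 2.42·[1 − (26.189·0.15574 − 4.1803·8.7208e-06)/(22.008)] = 2.42·0.81468 = 1.9715 g/L.

1.97 g/L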